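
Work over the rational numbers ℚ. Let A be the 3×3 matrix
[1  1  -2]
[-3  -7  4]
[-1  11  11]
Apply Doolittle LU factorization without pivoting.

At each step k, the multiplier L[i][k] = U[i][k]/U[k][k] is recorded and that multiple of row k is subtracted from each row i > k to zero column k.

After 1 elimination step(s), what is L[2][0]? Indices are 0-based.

k=0: U[0][0]=1
  eliminate (1,0): mult=-3, new row 1: (0, -4, -2); set L[1][0]=-3
  eliminate (2,0): mult=-1, new row 2: (0, 12, 9); set L[2][0]=-1

L[2][0] = -1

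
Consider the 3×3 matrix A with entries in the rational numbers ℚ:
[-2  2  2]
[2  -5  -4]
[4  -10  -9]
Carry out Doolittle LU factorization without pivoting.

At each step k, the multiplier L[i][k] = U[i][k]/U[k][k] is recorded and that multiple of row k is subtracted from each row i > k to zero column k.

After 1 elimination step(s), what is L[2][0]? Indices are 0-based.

[col 0] pivot -2
  R1 -= -1*R0 → (0, -3, -2)  (L[1][0] := -1)
  R2 -= -2*R0 → (0, -6, -5)  (L[2][0] := -2)

L[2][0] = -2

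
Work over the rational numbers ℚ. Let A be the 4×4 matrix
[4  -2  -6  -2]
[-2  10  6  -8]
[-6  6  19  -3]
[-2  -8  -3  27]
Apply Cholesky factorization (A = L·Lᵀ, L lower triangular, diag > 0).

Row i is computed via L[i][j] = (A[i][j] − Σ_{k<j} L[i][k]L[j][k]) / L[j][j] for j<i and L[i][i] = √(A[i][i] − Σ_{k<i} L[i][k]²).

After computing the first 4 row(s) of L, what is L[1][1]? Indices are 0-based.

Step 1: L[0][0] = √(4) = 2.
  L[1][0] = (-2) / L[0][0] = -1.
Step 2: L[1][1] = √(9) = 3.
  L[2][0] = (-6) / L[0][0] = -3.
  L[2][1] = (3) / L[1][1] = 1.
Step 3: L[2][2] = √(9) = 3.
  L[3][0] = (-2) / L[0][0] = -1.
  L[3][1] = (-9) / L[1][1] = -3.
  L[3][2] = (-3) / L[2][2] = -1.
Step 4: L[3][3] = √(16) = 4.

L[1][1] = 3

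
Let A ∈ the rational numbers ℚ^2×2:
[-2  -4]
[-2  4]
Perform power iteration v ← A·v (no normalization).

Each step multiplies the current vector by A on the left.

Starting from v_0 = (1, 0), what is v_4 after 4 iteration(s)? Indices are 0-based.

v_0 = (1, 0).
v_1 = A·v_0 = (-2, -2).
v_2 = A·v_1 = (12, -4).
v_3 = A·v_2 = (-8, -40).
v_4 = A·v_3 = (176, -144).

v_4 = (176, -144)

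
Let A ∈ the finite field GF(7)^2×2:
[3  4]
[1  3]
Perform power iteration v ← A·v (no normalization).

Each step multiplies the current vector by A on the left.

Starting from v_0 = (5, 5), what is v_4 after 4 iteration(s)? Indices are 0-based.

v_4 = (2, 0)

v_0 = (5, 5).
v_1 = A·v_0 = (0, 6).
v_2 = A·v_1 = (3, 4).
v_3 = A·v_2 = (4, 1).
v_4 = A·v_3 = (2, 0).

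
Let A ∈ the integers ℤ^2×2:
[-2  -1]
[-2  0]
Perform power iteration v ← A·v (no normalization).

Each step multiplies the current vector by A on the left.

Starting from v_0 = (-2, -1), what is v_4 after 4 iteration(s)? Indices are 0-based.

v_0 = (-2, -1).
v_1 = A·v_0 = (5, 4).
v_2 = A·v_1 = (-14, -10).
v_3 = A·v_2 = (38, 28).
v_4 = A·v_3 = (-104, -76).

v_4 = (-104, -76)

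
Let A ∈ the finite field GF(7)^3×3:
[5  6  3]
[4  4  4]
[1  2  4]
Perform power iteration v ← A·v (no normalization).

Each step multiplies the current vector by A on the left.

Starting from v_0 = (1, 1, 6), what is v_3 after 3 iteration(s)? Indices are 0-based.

v_3 = (3, 6, 1)

v_0 = (1, 1, 6).
v_1 = A·v_0 = (1, 4, 6).
v_2 = A·v_1 = (5, 2, 5).
v_3 = A·v_2 = (3, 6, 1).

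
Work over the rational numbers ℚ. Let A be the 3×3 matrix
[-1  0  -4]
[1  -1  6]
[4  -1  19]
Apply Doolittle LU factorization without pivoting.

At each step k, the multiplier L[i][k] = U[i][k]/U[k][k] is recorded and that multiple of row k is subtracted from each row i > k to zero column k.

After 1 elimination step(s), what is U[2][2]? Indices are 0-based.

[col 0] pivot -1
  R1 -= -1*R0 → (0, -1, 2)  (L[1][0] := -1)
  R2 -= -4*R0 → (0, -1, 3)  (L[2][0] := -4)

U[2][2] = 3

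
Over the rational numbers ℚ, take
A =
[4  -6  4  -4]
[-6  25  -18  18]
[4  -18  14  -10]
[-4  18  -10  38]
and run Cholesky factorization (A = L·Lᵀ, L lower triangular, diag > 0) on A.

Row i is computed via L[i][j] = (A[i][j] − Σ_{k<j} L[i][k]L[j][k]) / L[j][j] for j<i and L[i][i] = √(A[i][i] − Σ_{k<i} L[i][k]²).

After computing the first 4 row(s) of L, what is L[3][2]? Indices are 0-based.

L[3][2] = 3

Step 1: L[0][0] = √(4) = 2.
  L[1][0] = (-6) / L[0][0] = -3.
Step 2: L[1][1] = √(16) = 4.
  L[2][0] = (4) / L[0][0] = 2.
  L[2][1] = (-12) / L[1][1] = -3.
Step 3: L[2][2] = √(1) = 1.
  L[3][0] = (-4) / L[0][0] = -2.
  L[3][1] = (12) / L[1][1] = 3.
  L[3][2] = (3) / L[2][2] = 3.
Step 4: L[3][3] = √(16) = 4.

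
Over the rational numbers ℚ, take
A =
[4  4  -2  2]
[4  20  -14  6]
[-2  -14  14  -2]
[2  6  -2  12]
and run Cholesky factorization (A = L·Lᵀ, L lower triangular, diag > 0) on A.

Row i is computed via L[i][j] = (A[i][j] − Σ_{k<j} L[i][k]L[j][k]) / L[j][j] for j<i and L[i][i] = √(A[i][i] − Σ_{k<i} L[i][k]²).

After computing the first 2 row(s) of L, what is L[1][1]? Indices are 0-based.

Step 1: L[0][0] = √(4) = 2.
  L[1][0] = (4) / L[0][0] = 2.
Step 2: L[1][1] = √(16) = 4.

L[1][1] = 4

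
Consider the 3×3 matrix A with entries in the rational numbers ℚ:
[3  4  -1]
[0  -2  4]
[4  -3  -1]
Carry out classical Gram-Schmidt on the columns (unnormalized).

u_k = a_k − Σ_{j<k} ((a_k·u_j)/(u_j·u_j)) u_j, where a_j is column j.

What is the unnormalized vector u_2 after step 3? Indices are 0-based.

u_2 = (784/725, 98/29, -588/725)

Step 1: u_0 = a_0 = (3, 0, 4).
Step 2: u_1 = a_1 − (0)·u_0 = (4, -2, -3).
Step 3: u_2 = a_2 − (-7/25)·u_0 − (-9/29)·u_1 = (784/725, 98/29, -588/725).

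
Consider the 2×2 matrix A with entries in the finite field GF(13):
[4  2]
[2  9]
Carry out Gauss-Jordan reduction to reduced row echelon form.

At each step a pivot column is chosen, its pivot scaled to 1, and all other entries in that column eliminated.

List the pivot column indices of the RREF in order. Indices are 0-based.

pivot columns: 0, 1

[1] R0 /= 4  ⇒  (1, 7)
     R1 -= 2·R0  ⇒  (0, 8)
[2] R1 /= 8  ⇒  (0, 1)
     R0 -= 7·R1  ⇒  (1, 0)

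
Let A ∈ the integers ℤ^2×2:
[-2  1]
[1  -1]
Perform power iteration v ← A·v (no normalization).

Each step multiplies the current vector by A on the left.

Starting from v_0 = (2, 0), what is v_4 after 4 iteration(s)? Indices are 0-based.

v_0 = (2, 0).
v_1 = A·v_0 = (-4, 2).
v_2 = A·v_1 = (10, -6).
v_3 = A·v_2 = (-26, 16).
v_4 = A·v_3 = (68, -42).

v_4 = (68, -42)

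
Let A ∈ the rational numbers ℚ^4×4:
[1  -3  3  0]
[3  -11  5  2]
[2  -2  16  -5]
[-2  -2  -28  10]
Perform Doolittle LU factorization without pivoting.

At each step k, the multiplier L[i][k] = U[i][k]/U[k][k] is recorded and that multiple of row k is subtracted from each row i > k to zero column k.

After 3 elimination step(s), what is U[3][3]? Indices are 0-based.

[col 0] pivot 1
  R1 -= 3*R0 → (0, -2, -4, 2)  (L[1][0] := 3)
  R2 -= 2*R0 → (0, 4, 10, -5)  (L[2][0] := 2)
  R3 -= -2*R0 → (0, -8, -22, 10)  (L[3][0] := -2)
[col 1] pivot -2
  R2 -= -2*R1 → (0, 0, 2, -1)  (L[2][1] := -2)
  R3 -= 4*R1 → (0, 0, -6, 2)  (L[3][1] := 4)
[col 2] pivot 2
  R3 -= -3*R2 → (0, 0, 0, -1)  (L[3][2] := -3)

U[3][3] = -1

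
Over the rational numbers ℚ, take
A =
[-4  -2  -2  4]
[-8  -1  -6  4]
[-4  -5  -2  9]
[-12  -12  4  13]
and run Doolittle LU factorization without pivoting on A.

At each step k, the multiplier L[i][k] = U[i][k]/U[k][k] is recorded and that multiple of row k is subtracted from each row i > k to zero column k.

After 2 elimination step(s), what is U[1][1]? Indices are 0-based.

[col 0] pivot -4
  R1 -= 2*R0 → (0, 3, -2, -4)  (L[1][0] := 2)
  R2 -= 1*R0 → (0, -3, 0, 5)  (L[2][0] := 1)
  R3 -= 3*R0 → (0, -6, 10, 1)  (L[3][0] := 3)
[col 1] pivot 3
  R2 -= -1*R1 → (0, 0, -2, 1)  (L[2][1] := -1)
  R3 -= -2*R1 → (0, 0, 6, -7)  (L[3][1] := -2)

U[1][1] = 3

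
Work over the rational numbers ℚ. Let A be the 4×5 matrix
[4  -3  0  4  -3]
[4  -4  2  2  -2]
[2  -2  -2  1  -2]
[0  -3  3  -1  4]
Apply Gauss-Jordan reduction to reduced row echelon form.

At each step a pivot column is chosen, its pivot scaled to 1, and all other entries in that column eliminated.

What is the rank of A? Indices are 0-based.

pivot(0,0)=4: scale R0 → (1, -3/4, 0, 1, -3/4)
  clear (1,0): R1 −= (4)R0 → (0, -1, 2, -2, 1)
  clear (2,0): R2 −= (2)R0 → (0, -1/2, -2, -1, -1/2)
pivot(1,1)=-1: scale R1 → (0, 1, -2, 2, -1)
  clear (0,1): R0 −= (-3/4)R1 → (1, 0, -3/2, 5/2, -3/2)
  clear (2,1): R2 −= (-1/2)R1 → (0, 0, -3, 0, -1)
  clear (3,1): R3 −= (-3)R1 → (0, 0, -3, 5, 1)
pivot(2,2)=-3: scale R2 → (0, 0, 1, 0, 1/3)
  clear (0,2): R0 −= (-3/2)R2 → (1, 0, 0, 5/2, -1)
  clear (1,2): R1 −= (-2)R2 → (0, 1, 0, 2, -1/3)
  clear (3,2): R3 −= (-3)R2 → (0, 0, 0, 5, 2)
pivot(3,3)=5: scale R3 → (0, 0, 0, 1, 2/5)
  clear (0,3): R0 −= (5/2)R3 → (1, 0, 0, 0, -2)
  clear (1,3): R1 −= (2)R3 → (0, 1, 0, 0, -17/15)

rank = 4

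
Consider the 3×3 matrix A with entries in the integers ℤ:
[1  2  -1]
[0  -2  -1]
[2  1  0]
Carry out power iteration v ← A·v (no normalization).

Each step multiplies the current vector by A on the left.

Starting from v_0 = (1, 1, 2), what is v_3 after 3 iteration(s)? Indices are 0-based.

v_3 = (2, -8, -15)

v_0 = (1, 1, 2).
v_1 = A·v_0 = (1, -4, 3).
v_2 = A·v_1 = (-10, 5, -2).
v_3 = A·v_2 = (2, -8, -15).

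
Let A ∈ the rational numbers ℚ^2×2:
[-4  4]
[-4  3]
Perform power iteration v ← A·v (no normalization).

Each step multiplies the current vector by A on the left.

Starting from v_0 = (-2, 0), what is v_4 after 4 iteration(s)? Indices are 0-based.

v_0 = (-2, 0).
v_1 = A·v_0 = (8, 8).
v_2 = A·v_1 = (0, -8).
v_3 = A·v_2 = (-32, -24).
v_4 = A·v_3 = (32, 56).

v_4 = (32, 56)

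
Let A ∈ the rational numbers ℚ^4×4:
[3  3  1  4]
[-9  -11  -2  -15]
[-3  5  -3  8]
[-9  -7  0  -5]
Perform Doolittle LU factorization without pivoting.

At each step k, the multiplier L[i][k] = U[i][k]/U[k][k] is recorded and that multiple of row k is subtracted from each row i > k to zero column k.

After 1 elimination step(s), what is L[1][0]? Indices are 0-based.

L[1][0] = -3

[col 0] pivot 3
  R1 -= -3*R0 → (0, -2, 1, -3)  (L[1][0] := -3)
  R2 -= -1*R0 → (0, 8, -2, 12)  (L[2][0] := -1)
  R3 -= -3*R0 → (0, 2, 3, 7)  (L[3][0] := -3)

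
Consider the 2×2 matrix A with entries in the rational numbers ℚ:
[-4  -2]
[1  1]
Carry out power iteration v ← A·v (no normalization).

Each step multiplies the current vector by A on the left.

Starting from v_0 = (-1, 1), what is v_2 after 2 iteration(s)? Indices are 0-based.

v_0 = (-1, 1).
v_1 = A·v_0 = (2, 0).
v_2 = A·v_1 = (-8, 2).

v_2 = (-8, 2)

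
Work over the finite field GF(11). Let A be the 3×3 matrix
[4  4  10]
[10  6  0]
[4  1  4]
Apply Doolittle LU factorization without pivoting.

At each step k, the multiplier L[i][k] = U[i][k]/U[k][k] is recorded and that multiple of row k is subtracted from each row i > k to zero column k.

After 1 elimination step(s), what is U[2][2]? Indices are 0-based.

Step 1: pivot at (0,0) is 4.
  row1 ← row1 − (8)·row0  ⇒  L[1][0]=8, U row1=(0, 7, 8)
  row2 ← row2 − (1)·row0  ⇒  L[2][0]=1, U row2=(0, 8, 5)

U[2][2] = 5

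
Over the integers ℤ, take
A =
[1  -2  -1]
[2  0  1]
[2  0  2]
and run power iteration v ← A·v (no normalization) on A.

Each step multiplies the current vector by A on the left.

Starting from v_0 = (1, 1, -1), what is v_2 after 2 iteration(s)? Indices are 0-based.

v_0 = (1, 1, -1).
v_1 = A·v_0 = (0, 1, 0).
v_2 = A·v_1 = (-2, 0, 0).

v_2 = (-2, 0, 0)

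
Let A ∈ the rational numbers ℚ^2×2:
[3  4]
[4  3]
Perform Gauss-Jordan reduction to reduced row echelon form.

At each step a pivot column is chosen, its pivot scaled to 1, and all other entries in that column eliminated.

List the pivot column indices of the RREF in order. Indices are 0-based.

[1] R0 /= 3  ⇒  (1, 4/3)
     R1 -= 4·R0  ⇒  (0, -7/3)
[2] R1 /= -7/3  ⇒  (0, 1)
     R0 -= 4/3·R1  ⇒  (1, 0)

pivot columns: 0, 1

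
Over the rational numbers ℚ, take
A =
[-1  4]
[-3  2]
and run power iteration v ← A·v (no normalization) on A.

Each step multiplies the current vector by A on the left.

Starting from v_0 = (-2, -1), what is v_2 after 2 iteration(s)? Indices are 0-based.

v_2 = (18, 14)

v_0 = (-2, -1).
v_1 = A·v_0 = (-2, 4).
v_2 = A·v_1 = (18, 14).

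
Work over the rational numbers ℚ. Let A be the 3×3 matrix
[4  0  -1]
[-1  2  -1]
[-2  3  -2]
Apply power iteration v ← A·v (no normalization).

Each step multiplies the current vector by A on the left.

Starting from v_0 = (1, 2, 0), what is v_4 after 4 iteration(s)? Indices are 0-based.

v_4 = (236, -57, -105)

v_0 = (1, 2, 0).
v_1 = A·v_0 = (4, 3, 4).
v_2 = A·v_1 = (12, -2, -7).
v_3 = A·v_2 = (55, -9, -16).
v_4 = A·v_3 = (236, -57, -105).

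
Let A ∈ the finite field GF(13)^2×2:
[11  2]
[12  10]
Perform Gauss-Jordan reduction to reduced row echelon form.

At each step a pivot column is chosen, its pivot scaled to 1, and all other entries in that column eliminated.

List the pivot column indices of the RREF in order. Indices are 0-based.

[1] R0 /= 11  ⇒  (1, 12)
     R1 -= 12·R0  ⇒  (0, 9)
[2] R1 /= 9  ⇒  (0, 1)
     R0 -= 12·R1  ⇒  (1, 0)

pivot columns: 0, 1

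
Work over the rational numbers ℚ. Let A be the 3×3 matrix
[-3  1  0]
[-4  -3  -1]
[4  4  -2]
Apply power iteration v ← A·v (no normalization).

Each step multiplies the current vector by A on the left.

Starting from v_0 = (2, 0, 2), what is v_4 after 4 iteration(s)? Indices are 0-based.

v_0 = (2, 0, 2).
v_1 = A·v_0 = (-6, -10, 4).
v_2 = A·v_1 = (8, 50, -72).
v_3 = A·v_2 = (26, -110, 376).
v_4 = A·v_3 = (-188, -150, -1088).

v_4 = (-188, -150, -1088)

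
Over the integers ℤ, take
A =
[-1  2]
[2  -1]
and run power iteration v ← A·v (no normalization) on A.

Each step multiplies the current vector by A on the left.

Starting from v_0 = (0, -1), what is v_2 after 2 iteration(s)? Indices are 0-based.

v_0 = (0, -1).
v_1 = A·v_0 = (-2, 1).
v_2 = A·v_1 = (4, -5).

v_2 = (4, -5)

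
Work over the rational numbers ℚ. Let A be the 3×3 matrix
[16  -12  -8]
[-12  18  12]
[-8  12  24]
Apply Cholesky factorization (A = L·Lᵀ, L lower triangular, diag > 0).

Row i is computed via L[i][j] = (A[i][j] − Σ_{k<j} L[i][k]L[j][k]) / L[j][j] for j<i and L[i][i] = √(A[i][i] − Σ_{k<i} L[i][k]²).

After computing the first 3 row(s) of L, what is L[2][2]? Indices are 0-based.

Step 1: L[0][0] = √(16) = 4.
  L[1][0] = (-12) / L[0][0] = -3.
Step 2: L[1][1] = √(9) = 3.
  L[2][0] = (-8) / L[0][0] = -2.
  L[2][1] = (6) / L[1][1] = 2.
Step 3: L[2][2] = √(16) = 4.

L[2][2] = 4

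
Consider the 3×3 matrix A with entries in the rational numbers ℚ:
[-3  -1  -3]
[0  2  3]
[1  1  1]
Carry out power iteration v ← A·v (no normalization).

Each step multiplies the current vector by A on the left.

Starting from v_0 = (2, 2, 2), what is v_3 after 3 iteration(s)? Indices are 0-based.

v_0 = (2, 2, 2).
v_1 = A·v_0 = (-14, 10, 6).
v_2 = A·v_1 = (14, 38, 2).
v_3 = A·v_2 = (-86, 82, 54).

v_3 = (-86, 82, 54)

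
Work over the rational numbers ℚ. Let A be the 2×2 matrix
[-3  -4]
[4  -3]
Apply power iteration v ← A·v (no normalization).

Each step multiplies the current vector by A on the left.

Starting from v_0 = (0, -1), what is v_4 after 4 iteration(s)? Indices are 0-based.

v_4 = (336, 527)

v_0 = (0, -1).
v_1 = A·v_0 = (4, 3).
v_2 = A·v_1 = (-24, 7).
v_3 = A·v_2 = (44, -117).
v_4 = A·v_3 = (336, 527).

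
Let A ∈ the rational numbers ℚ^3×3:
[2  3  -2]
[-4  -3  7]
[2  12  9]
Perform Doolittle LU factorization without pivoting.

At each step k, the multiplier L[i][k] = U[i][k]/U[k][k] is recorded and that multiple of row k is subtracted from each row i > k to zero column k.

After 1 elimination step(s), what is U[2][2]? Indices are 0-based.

U[2][2] = 11

[col 0] pivot 2
  R1 -= -2*R0 → (0, 3, 3)  (L[1][0] := -2)
  R2 -= 1*R0 → (0, 9, 11)  (L[2][0] := 1)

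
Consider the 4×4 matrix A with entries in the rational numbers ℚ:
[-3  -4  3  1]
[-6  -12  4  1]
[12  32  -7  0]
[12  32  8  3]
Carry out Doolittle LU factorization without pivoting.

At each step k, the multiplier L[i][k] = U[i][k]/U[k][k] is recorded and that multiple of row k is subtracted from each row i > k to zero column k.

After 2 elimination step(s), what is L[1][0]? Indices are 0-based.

k=0: U[0][0]=-3
  eliminate (1,0): mult=2, new row 1: (0, -4, -2, -1); set L[1][0]=2
  eliminate (2,0): mult=-4, new row 2: (0, 16, 5, 4); set L[2][0]=-4
  eliminate (3,0): mult=-4, new row 3: (0, 16, 20, 7); set L[3][0]=-4
k=1: U[1][1]=-4
  eliminate (2,1): mult=-4, new row 2: (0, 0, -3, 0); set L[2][1]=-4
  eliminate (3,1): mult=-4, new row 3: (0, 0, 12, 3); set L[3][1]=-4

L[1][0] = 2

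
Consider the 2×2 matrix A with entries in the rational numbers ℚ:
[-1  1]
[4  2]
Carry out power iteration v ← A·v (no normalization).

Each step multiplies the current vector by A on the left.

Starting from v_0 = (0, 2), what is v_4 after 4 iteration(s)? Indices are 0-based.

v_0 = (0, 2).
v_1 = A·v_0 = (2, 4).
v_2 = A·v_1 = (2, 16).
v_3 = A·v_2 = (14, 40).
v_4 = A·v_3 = (26, 136).

v_4 = (26, 136)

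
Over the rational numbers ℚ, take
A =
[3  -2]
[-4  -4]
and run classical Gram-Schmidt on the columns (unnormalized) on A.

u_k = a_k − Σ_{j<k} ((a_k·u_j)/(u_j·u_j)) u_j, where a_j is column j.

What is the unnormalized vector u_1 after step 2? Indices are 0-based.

Step 1: u_0 = a_0 = (3, -4).
Step 2: u_1 = a_1 − (2/5)·u_0 = (-16/5, -12/5).

u_1 = (-16/5, -12/5)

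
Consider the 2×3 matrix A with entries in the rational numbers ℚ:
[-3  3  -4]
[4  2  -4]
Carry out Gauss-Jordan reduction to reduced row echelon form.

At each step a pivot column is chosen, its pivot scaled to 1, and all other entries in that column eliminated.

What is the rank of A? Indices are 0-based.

step 1: normalize row 0 (÷-3) = (1, -1, 4/3)
  row 1: subtract 4×row0 = (0, 6, -28/3)
step 2: normalize row 1 (÷6) = (0, 1, -14/9)
  row 0: subtract -1×row1 = (1, 0, -2/9)

rank = 2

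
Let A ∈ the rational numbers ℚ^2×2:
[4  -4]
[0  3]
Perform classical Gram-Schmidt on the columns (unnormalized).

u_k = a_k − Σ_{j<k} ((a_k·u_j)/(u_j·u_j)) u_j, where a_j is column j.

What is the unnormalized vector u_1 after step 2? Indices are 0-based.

u_1 = (0, 3)

Step 1: u_0 = a_0 = (4, 0).
Step 2: u_1 = a_1 − (-1)·u_0 = (0, 3).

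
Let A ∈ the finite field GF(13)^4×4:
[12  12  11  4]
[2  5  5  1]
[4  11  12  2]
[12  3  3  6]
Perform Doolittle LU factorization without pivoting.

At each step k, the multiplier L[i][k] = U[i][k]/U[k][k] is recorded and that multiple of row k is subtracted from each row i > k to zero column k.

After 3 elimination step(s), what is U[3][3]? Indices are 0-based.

k=0: U[0][0]=12
  eliminate (1,0): mult=11, new row 1: (0, 3, 1, 9); set L[1][0]=11
  eliminate (2,0): mult=9, new row 2: (0, 7, 4, 5); set L[2][0]=9
  eliminate (3,0): mult=1, new row 3: (0, 4, 5, 2); set L[3][0]=1
k=1: U[1][1]=3
  eliminate (2,1): mult=11, new row 2: (0, 0, 6, 10); set L[2][1]=11
  eliminate (3,1): mult=10, new row 3: (0, 0, 8, 3); set L[3][1]=10
k=2: U[2][2]=6
  eliminate (3,2): mult=10, new row 3: (0, 0, 0, 7); set L[3][2]=10

U[3][3] = 7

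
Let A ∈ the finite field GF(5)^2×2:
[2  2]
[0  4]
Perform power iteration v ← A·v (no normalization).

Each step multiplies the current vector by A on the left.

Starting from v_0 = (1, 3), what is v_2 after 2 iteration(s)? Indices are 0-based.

v_0 = (1, 3).
v_1 = A·v_0 = (3, 2).
v_2 = A·v_1 = (0, 3).

v_2 = (0, 3)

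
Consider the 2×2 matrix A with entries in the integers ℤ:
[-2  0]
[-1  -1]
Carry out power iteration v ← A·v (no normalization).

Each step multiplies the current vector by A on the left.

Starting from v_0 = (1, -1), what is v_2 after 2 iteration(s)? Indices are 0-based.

v_2 = (4, 2)

v_0 = (1, -1).
v_1 = A·v_0 = (-2, 0).
v_2 = A·v_1 = (4, 2).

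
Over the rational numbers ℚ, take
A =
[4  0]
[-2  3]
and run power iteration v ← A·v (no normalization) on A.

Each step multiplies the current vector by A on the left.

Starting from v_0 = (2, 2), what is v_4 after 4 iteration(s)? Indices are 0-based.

v_0 = (2, 2).
v_1 = A·v_0 = (8, 2).
v_2 = A·v_1 = (32, -10).
v_3 = A·v_2 = (128, -94).
v_4 = A·v_3 = (512, -538).

v_4 = (512, -538)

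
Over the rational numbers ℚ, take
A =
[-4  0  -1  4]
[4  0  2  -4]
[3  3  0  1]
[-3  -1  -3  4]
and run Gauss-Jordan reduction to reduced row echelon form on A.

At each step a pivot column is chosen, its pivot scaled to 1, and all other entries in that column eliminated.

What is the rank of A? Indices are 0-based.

rank = 4

step 1: normalize row 0 (÷-4) = (1, 0, 1/4, -1)
  row 1: subtract 4×row0 = (0, 0, 1, 0)
  row 2: subtract 3×row0 = (0, 3, -3/4, 4)
  row 3: subtract -3×row0 = (0, -1, -9/4, 1)
step 2: exchange rows 1,2
step 2: normalize row 1 (÷3) = (0, 1, -1/4, 4/3)
  row 3: subtract -1×row1 = (0, 0, -5/2, 7/3)
step 3: normalize row 2 (÷1) = (0, 0, 1, 0)
  row 0: subtract 1/4×row2 = (1, 0, 0, -1)
  row 1: subtract -1/4×row2 = (0, 1, 0, 4/3)
  row 3: subtract -5/2×row2 = (0, 0, 0, 7/3)
step 4: normalize row 3 (÷7/3) = (0, 0, 0, 1)
  row 0: subtract -1×row3 = (1, 0, 0, 0)
  row 1: subtract 4/3×row3 = (0, 1, 0, 0)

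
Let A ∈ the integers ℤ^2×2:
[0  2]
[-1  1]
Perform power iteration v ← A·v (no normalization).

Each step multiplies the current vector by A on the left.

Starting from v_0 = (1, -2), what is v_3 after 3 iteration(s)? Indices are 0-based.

v_3 = (2, 7)

v_0 = (1, -2).
v_1 = A·v_0 = (-4, -3).
v_2 = A·v_1 = (-6, 1).
v_3 = A·v_2 = (2, 7).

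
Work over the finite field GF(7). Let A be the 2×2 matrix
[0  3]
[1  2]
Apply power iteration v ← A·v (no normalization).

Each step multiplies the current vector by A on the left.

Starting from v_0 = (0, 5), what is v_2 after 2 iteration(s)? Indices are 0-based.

v_2 = (2, 0)

v_0 = (0, 5).
v_1 = A·v_0 = (1, 3).
v_2 = A·v_1 = (2, 0).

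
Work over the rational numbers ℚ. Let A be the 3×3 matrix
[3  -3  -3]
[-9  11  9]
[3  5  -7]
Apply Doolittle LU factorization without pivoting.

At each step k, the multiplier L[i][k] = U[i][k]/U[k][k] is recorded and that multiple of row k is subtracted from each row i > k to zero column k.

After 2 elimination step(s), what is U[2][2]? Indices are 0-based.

[col 0] pivot 3
  R1 -= -3*R0 → (0, 2, 0)  (L[1][0] := -3)
  R2 -= 1*R0 → (0, 8, -4)  (L[2][0] := 1)
[col 1] pivot 2
  R2 -= 4*R1 → (0, 0, -4)  (L[2][1] := 4)

U[2][2] = -4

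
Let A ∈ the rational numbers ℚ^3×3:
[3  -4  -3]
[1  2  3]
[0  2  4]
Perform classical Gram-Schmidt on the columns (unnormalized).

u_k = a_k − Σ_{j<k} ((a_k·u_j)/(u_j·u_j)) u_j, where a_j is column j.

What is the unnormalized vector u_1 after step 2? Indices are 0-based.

Step 1: u_0 = a_0 = (3, 1, 0).
Step 2: u_1 = a_1 − (-1)·u_0 = (-1, 3, 2).

u_1 = (-1, 3, 2)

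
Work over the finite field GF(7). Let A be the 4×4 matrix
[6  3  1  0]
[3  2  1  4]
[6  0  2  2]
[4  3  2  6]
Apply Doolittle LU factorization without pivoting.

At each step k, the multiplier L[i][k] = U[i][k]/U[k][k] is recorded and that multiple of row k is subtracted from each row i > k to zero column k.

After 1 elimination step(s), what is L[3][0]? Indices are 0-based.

L[3][0] = 3

k=0: U[0][0]=6
  eliminate (1,0): mult=4, new row 1: (0, 4, 4, 4); set L[1][0]=4
  eliminate (2,0): mult=1, new row 2: (0, 4, 1, 2); set L[2][0]=1
  eliminate (3,0): mult=3, new row 3: (0, 1, 6, 6); set L[3][0]=3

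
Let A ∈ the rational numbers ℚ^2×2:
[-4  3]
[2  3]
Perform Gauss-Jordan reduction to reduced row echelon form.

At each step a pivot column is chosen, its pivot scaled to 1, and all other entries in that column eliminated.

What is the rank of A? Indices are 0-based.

rank = 2

pivot(0,0)=-4: scale R0 → (1, -3/4)
  clear (1,0): R1 −= (2)R0 → (0, 9/2)
pivot(1,1)=9/2: scale R1 → (0, 1)
  clear (0,1): R0 −= (-3/4)R1 → (1, 0)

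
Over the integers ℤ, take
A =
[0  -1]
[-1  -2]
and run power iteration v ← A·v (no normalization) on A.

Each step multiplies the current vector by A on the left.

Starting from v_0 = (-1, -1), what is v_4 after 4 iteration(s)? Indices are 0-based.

v_4 = (-17, -41)

v_0 = (-1, -1).
v_1 = A·v_0 = (1, 3).
v_2 = A·v_1 = (-3, -7).
v_3 = A·v_2 = (7, 17).
v_4 = A·v_3 = (-17, -41).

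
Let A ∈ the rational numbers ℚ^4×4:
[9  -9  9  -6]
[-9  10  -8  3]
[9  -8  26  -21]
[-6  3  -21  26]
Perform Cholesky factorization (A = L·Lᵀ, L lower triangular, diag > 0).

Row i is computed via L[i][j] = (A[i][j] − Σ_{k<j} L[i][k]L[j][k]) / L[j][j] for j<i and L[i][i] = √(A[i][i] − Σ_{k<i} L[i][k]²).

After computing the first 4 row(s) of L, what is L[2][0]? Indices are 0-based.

L[2][0] = 3

Step 1: L[0][0] = √(9) = 3.
  L[1][0] = (-9) / L[0][0] = -3.
Step 2: L[1][1] = √(1) = 1.
  L[2][0] = (9) / L[0][0] = 3.
  L[2][1] = (1) / L[1][1] = 1.
Step 3: L[2][2] = √(16) = 4.
  L[3][0] = (-6) / L[0][0] = -2.
  L[3][1] = (-3) / L[1][1] = -3.
  L[3][2] = (-12) / L[2][2] = -3.
Step 4: L[3][3] = √(4) = 2.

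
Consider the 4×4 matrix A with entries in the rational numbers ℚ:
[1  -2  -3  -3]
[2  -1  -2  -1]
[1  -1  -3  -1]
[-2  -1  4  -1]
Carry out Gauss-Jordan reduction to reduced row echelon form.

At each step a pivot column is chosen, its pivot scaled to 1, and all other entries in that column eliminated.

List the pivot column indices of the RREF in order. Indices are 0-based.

pivot(0,0)=1: scale R0 → (1, -2, -3, -3)
  clear (1,0): R1 −= (2)R0 → (0, 3, 4, 5)
  clear (2,0): R2 −= (1)R0 → (0, 1, 0, 2)
  clear (3,0): R3 −= (-2)R0 → (0, -5, -2, -7)
pivot(1,1)=3: scale R1 → (0, 1, 4/3, 5/3)
  clear (0,1): R0 −= (-2)R1 → (1, 0, -1/3, 1/3)
  clear (2,1): R2 −= (1)R1 → (0, 0, -4/3, 1/3)
  clear (3,1): R3 −= (-5)R1 → (0, 0, 14/3, 4/3)
pivot(2,2)=-4/3: scale R2 → (0, 0, 1, -1/4)
  clear (0,2): R0 −= (-1/3)R2 → (1, 0, 0, 1/4)
  clear (1,2): R1 −= (4/3)R2 → (0, 1, 0, 2)
  clear (3,2): R3 −= (14/3)R2 → (0, 0, 0, 5/2)
pivot(3,3)=5/2: scale R3 → (0, 0, 0, 1)
  clear (0,3): R0 −= (1/4)R3 → (1, 0, 0, 0)
  clear (1,3): R1 −= (2)R3 → (0, 1, 0, 0)
  clear (2,3): R2 −= (-1/4)R3 → (0, 0, 1, 0)

pivot columns: 0, 1, 2, 3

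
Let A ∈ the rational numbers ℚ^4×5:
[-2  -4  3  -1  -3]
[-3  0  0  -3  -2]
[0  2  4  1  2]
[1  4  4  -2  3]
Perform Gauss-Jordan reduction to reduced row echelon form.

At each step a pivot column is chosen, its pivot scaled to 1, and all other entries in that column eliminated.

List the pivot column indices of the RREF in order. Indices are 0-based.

pivot columns: 0, 1, 2, 3

[1] R0 /= -2  ⇒  (1, 2, -3/2, 1/2, 3/2)
     R1 -= -3·R0  ⇒  (0, 6, -9/2, -3/2, 5/2)
     R3 -= 1·R0  ⇒  (0, 2, 11/2, -5/2, 3/2)
[2] R1 /= 6  ⇒  (0, 1, -3/4, -1/4, 5/12)
     R0 -= 2·R1  ⇒  (1, 0, 0, 1, 2/3)
     R2 -= 2·R1  ⇒  (0, 0, 11/2, 3/2, 7/6)
     R3 -= 2·R1  ⇒  (0, 0, 7, -2, 2/3)
[3] R2 /= 11/2  ⇒  (0, 0, 1, 3/11, 7/33)
     R1 -= -3/4·R2  ⇒  (0, 1, 0, -1/22, 19/33)
     R3 -= 7·R2  ⇒  (0, 0, 0, -43/11, -9/11)
[4] R3 /= -43/11  ⇒  (0, 0, 0, 1, 9/43)
     R0 -= 1·R3  ⇒  (1, 0, 0, 0, 59/129)
     R1 -= -1/22·R3  ⇒  (0, 1, 0, 0, 151/258)
     R2 -= 3/11·R3  ⇒  (0, 0, 1, 0, 20/129)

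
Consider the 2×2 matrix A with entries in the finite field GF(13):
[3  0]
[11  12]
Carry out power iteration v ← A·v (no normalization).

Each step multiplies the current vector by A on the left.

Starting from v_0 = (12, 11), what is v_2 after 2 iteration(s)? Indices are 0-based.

v_0 = (12, 11).
v_1 = A·v_0 = (10, 4).
v_2 = A·v_1 = (4, 2).

v_2 = (4, 2)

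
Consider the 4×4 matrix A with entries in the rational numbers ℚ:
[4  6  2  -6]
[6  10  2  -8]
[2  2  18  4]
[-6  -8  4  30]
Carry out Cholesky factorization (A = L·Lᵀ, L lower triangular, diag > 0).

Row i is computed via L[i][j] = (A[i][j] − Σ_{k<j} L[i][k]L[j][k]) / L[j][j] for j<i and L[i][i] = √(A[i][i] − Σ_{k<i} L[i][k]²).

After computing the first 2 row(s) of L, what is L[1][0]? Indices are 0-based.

Step 1: L[0][0] = √(4) = 2.
  L[1][0] = (6) / L[0][0] = 3.
Step 2: L[1][1] = √(1) = 1.

L[1][0] = 3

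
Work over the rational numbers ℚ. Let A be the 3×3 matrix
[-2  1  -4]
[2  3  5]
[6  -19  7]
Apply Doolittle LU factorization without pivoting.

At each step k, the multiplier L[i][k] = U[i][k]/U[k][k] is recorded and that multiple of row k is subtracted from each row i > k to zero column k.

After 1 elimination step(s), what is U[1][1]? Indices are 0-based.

[col 0] pivot -2
  R1 -= -1*R0 → (0, 4, 1)  (L[1][0] := -1)
  R2 -= -3*R0 → (0, -16, -5)  (L[2][0] := -3)

U[1][1] = 4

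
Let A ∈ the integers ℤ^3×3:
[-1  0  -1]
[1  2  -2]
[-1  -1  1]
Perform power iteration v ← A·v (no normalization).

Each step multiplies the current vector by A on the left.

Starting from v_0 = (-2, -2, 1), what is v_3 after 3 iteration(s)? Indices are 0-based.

v_3 = (-6, -80, 43)

v_0 = (-2, -2, 1).
v_1 = A·v_0 = (1, -8, 5).
v_2 = A·v_1 = (-6, -25, 12).
v_3 = A·v_2 = (-6, -80, 43).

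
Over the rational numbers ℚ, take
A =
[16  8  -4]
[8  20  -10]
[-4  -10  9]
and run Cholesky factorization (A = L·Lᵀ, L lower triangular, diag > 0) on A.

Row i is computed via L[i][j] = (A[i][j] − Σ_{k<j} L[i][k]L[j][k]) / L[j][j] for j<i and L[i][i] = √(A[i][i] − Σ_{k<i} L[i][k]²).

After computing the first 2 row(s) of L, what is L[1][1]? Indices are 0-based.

Step 1: L[0][0] = √(16) = 4.
  L[1][0] = (8) / L[0][0] = 2.
Step 2: L[1][1] = √(16) = 4.

L[1][1] = 4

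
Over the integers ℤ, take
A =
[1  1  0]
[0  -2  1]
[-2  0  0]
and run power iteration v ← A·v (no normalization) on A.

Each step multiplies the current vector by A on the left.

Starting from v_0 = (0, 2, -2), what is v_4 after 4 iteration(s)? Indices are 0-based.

v_4 = (-20, 64, -16)

v_0 = (0, 2, -2).
v_1 = A·v_0 = (2, -6, 0).
v_2 = A·v_1 = (-4, 12, -4).
v_3 = A·v_2 = (8, -28, 8).
v_4 = A·v_3 = (-20, 64, -16).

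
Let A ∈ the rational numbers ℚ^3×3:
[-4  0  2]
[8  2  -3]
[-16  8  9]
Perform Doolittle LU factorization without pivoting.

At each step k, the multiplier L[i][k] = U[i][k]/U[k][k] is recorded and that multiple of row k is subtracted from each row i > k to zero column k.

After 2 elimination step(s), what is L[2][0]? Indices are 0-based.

Step 1: pivot at (0,0) is -4.
  row1 ← row1 − (-2)·row0  ⇒  L[1][0]=-2, U row1=(0, 2, 1)
  row2 ← row2 − (4)·row0  ⇒  L[2][0]=4, U row2=(0, 8, 1)
Step 2: pivot at (1,1) is 2.
  row2 ← row2 − (4)·row1  ⇒  L[2][1]=4, U row2=(0, 0, -3)

L[2][0] = 4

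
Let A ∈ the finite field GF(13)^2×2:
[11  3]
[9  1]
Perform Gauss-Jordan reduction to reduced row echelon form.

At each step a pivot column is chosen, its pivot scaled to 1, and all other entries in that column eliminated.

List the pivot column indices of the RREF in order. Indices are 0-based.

pivot columns: 0, 1

step 1: normalize row 0 (÷11) = (1, 5)
  row 1: subtract 9×row0 = (0, 8)
step 2: normalize row 1 (÷8) = (0, 1)
  row 0: subtract 5×row1 = (1, 0)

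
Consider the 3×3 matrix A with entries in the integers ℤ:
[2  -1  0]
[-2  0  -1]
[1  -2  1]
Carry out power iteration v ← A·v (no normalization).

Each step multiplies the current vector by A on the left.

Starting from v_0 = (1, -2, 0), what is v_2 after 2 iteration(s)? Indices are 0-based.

v_2 = (10, -13, 13)

v_0 = (1, -2, 0).
v_1 = A·v_0 = (4, -2, 5).
v_2 = A·v_1 = (10, -13, 13).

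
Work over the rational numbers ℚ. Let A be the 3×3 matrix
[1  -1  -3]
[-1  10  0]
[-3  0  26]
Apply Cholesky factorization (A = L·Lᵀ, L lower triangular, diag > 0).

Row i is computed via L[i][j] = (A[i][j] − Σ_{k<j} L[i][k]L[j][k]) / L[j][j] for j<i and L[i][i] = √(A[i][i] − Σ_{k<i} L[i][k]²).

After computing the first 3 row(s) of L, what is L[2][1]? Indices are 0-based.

Step 1: L[0][0] = √(1) = 1.
  L[1][0] = (-1) / L[0][0] = -1.
Step 2: L[1][1] = √(9) = 3.
  L[2][0] = (-3) / L[0][0] = -3.
  L[2][1] = (-3) / L[1][1] = -1.
Step 3: L[2][2] = √(16) = 4.

L[2][1] = -1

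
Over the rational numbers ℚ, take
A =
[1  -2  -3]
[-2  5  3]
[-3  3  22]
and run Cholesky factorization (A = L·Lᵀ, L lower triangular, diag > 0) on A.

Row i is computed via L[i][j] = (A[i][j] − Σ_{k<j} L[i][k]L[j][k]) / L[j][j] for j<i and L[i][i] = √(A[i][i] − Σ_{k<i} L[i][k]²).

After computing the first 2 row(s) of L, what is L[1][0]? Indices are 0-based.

Step 1: L[0][0] = √(1) = 1.
  L[1][0] = (-2) / L[0][0] = -2.
Step 2: L[1][1] = √(1) = 1.

L[1][0] = -2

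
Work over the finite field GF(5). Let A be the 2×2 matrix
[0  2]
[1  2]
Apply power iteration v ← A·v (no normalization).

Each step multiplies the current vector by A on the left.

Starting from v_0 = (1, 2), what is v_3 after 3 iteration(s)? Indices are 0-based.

v_3 = (3, 3)

v_0 = (1, 2).
v_1 = A·v_0 = (4, 0).
v_2 = A·v_1 = (0, 4).
v_3 = A·v_2 = (3, 3).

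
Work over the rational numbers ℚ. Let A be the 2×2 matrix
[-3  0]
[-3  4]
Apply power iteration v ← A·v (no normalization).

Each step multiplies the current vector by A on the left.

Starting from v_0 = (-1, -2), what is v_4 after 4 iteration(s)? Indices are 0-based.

v_4 = (-81, -437)

v_0 = (-1, -2).
v_1 = A·v_0 = (3, -5).
v_2 = A·v_1 = (-9, -29).
v_3 = A·v_2 = (27, -89).
v_4 = A·v_3 = (-81, -437).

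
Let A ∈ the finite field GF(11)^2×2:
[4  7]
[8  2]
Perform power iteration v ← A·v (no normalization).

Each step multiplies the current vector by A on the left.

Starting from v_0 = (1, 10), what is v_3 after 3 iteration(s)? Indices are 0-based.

v_0 = (1, 10).
v_1 = A·v_0 = (8, 6).
v_2 = A·v_1 = (8, 10).
v_3 = A·v_2 = (3, 7).

v_3 = (3, 7)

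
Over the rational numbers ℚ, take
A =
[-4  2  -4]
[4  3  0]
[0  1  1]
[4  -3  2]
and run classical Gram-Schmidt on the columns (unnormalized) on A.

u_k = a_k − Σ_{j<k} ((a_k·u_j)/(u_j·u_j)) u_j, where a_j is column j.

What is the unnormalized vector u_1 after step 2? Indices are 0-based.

Step 1: u_0 = a_0 = (-4, 4, 0, 4).
Step 2: u_1 = a_1 − (-1/6)·u_0 = (4/3, 11/3, 1, -7/3).

u_1 = (4/3, 11/3, 1, -7/3)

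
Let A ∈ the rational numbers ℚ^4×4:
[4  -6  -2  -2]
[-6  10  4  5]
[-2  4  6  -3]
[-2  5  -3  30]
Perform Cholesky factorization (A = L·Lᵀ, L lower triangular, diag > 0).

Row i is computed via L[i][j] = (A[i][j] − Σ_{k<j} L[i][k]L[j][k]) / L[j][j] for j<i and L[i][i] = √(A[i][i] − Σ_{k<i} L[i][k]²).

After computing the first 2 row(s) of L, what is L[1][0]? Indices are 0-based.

Step 1: L[0][0] = √(4) = 2.
  L[1][0] = (-6) / L[0][0] = -3.
Step 2: L[1][1] = √(1) = 1.

L[1][0] = -3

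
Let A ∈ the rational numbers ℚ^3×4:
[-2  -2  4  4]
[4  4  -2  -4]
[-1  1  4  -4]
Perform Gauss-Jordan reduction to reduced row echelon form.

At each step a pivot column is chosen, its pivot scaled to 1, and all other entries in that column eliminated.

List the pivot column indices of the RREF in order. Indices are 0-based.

pivot columns: 0, 1, 2

[1] R0 /= -2  ⇒  (1, 1, -2, -2)
     R1 -= 4·R0  ⇒  (0, 0, 6, 4)
     R2 -= -1·R0  ⇒  (0, 2, 2, -6)
[2] R1 <-> R2
[2] R1 /= 2  ⇒  (0, 1, 1, -3)
     R0 -= 1·R1  ⇒  (1, 0, -3, 1)
[3] R2 /= 6  ⇒  (0, 0, 1, 2/3)
     R0 -= -3·R2  ⇒  (1, 0, 0, 3)
     R1 -= 1·R2  ⇒  (0, 1, 0, -11/3)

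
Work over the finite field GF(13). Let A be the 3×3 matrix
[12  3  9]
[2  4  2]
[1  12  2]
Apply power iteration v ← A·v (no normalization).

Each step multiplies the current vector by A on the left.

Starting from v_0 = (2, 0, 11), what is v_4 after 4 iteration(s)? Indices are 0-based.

v_4 = (10, 2, 9)

v_0 = (2, 0, 11).
v_1 = A·v_0 = (6, 0, 11).
v_2 = A·v_1 = (2, 8, 2).
v_3 = A·v_2 = (1, 1, 11).
v_4 = A·v_3 = (10, 2, 9).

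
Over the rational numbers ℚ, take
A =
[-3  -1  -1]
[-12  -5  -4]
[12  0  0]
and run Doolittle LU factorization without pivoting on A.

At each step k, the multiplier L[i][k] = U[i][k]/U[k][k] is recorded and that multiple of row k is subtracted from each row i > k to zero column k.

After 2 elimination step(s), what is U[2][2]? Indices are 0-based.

k=0: U[0][0]=-3
  eliminate (1,0): mult=4, new row 1: (0, -1, 0); set L[1][0]=4
  eliminate (2,0): mult=-4, new row 2: (0, -4, -4); set L[2][0]=-4
k=1: U[1][1]=-1
  eliminate (2,1): mult=4, new row 2: (0, 0, -4); set L[2][1]=4

U[2][2] = -4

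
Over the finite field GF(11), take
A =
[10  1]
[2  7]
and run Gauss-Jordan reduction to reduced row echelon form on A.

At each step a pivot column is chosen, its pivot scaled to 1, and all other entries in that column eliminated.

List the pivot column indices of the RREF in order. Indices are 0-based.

step 1: normalize row 0 (÷10) = (1, 10)
  row 1: subtract 2×row0 = (0, 9)
step 2: normalize row 1 (÷9) = (0, 1)
  row 0: subtract 10×row1 = (1, 0)

pivot columns: 0, 1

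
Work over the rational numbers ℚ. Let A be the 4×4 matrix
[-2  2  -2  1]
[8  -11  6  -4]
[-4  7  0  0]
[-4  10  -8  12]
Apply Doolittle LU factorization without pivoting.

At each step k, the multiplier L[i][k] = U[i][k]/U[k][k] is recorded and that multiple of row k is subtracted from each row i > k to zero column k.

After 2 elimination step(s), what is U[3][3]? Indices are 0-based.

U[3][3] = 10

k=0: U[0][0]=-2
  eliminate (1,0): mult=-4, new row 1: (0, -3, -2, 0); set L[1][0]=-4
  eliminate (2,0): mult=2, new row 2: (0, 3, 4, -2); set L[2][0]=2
  eliminate (3,0): mult=2, new row 3: (0, 6, -4, 10); set L[3][0]=2
k=1: U[1][1]=-3
  eliminate (2,1): mult=-1, new row 2: (0, 0, 2, -2); set L[2][1]=-1
  eliminate (3,1): mult=-2, new row 3: (0, 0, -8, 10); set L[3][1]=-2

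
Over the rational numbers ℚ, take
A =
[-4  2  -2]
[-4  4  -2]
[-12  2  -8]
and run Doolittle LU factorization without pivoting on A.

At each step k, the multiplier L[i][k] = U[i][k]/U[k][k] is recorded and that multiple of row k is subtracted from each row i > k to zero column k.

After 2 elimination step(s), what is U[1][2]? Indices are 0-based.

k=0: U[0][0]=-4
  eliminate (1,0): mult=1, new row 1: (0, 2, 0); set L[1][0]=1
  eliminate (2,0): mult=3, new row 2: (0, -4, -2); set L[2][0]=3
k=1: U[1][1]=2
  eliminate (2,1): mult=-2, new row 2: (0, 0, -2); set L[2][1]=-2

U[1][2] = 0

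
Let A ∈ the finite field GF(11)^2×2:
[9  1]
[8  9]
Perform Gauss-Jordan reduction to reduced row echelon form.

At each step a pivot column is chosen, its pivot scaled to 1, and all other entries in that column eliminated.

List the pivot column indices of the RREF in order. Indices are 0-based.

pivot columns: 0, 1

pivot(0,0)=9: scale R0 → (1, 5)
  clear (1,0): R1 −= (8)R0 → (0, 2)
pivot(1,1)=2: scale R1 → (0, 1)
  clear (0,1): R0 −= (5)R1 → (1, 0)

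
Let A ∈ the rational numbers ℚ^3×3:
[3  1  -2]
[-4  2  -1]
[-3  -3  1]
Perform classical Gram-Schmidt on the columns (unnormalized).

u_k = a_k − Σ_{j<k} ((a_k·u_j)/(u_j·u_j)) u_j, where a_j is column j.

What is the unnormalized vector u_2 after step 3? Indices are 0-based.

Step 1: u_0 = a_0 = (3, -4, -3).
Step 2: u_1 = a_1 − (2/17)·u_0 = (11/17, 42/17, -45/17).
Step 3: u_2 = a_2 − (-5/34)·u_0 − (-109/230)·u_1 = (-144/115, -48/115, -16/23).

u_2 = (-144/115, -48/115, -16/23)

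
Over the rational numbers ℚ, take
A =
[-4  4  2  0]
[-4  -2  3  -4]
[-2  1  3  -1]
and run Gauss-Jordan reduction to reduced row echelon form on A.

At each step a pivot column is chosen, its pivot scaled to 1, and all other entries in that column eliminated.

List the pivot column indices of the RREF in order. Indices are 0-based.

pivot(0,0)=-4: scale R0 → (1, -1, -1/2, 0)
  clear (1,0): R1 −= (-4)R0 → (0, -6, 1, -4)
  clear (2,0): R2 −= (-2)R0 → (0, -1, 2, -1)
pivot(1,1)=-6: scale R1 → (0, 1, -1/6, 2/3)
  clear (0,1): R0 −= (-1)R1 → (1, 0, -2/3, 2/3)
  clear (2,1): R2 −= (-1)R1 → (0, 0, 11/6, -1/3)
pivot(2,2)=11/6: scale R2 → (0, 0, 1, -2/11)
  clear (0,2): R0 −= (-2/3)R2 → (1, 0, 0, 6/11)
  clear (1,2): R1 −= (-1/6)R2 → (0, 1, 0, 7/11)

pivot columns: 0, 1, 2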